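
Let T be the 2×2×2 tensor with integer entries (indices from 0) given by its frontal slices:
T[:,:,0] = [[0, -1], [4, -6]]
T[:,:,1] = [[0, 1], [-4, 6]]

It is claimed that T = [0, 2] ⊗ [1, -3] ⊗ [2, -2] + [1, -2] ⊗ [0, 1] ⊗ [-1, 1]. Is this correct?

No

Reconstruct entry (1,1,0) from the claimed factors: Σₗ aₗ[1]bₗ[1]cₗ[0] = (2)·(-3)·(2) + (-2)·(1)·(-1) = -10, but T[1,1,0] = -6. The claim is false.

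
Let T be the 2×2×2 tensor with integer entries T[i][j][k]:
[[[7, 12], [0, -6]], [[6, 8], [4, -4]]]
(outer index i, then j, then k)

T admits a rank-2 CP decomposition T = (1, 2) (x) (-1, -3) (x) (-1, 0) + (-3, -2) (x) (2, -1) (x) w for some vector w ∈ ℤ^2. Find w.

w = (-1, -2)

Subtract the known terms from T to get the rank-1 residual R = (-3, -2) (x) (2, -1) (x) w, so R[i,j,k] = a[i]·b[j]·w[k]. Pick indices with nonzero a[0]·b[0] = (-3)·(2) = -6. Only the fibre through (0,0,·) is needed: R[0,0,:] = T[0,0,:] − Σₗ aₗ[0]bₗ[0]cₗ = [7, 12] − (1)·(-1)·(-1, 0) = [6, 12]. Then w[k] = R[0,0,k] / -6 for each k, giving w = [6, 12] / -6 = (-1, -2).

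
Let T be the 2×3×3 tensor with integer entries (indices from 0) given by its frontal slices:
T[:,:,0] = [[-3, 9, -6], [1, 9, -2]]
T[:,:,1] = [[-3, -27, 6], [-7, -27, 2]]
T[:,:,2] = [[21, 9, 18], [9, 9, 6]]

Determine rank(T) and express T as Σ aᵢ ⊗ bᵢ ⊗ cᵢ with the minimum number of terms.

rank(T) = 2

Lower bound: the mode-1 unfolding of T (rows indexed by i, columns by (j,k) = (0,0), (0,1), (0,2), (1,0), (1,1), (1,2), (2,0), (2,1), (2,2)) is [[-3, -3, 21, 9, -27, 9, -6, 6, 18], [1, -7, 9, 9, -27, 9, -2, 2, 6]].
There the 2×2 minor on rows i ∈ {0, 1}, columns (j,k) ∈ {(0,0), (0,1)} is det [[-3, -3], [1, -7]] = 24 ≠ 0, so this unfolding has rank ≥ 2; CP rank is at least every unfolding rank, so rank(T) ≥ 2. (This is only a lower bound: in general the CP rank may exceed every unfolding rank, so we still need to exhibit 2 rank-1 terms summing to T.)
Upper bound — finding two terms. Write S_k = T[:,:,k] for the frontal slices: S₀ = [[-3, 9, -6], [1, 9, -2]], S₁ = [[-3, -27, 6], [-7, -27, 2]], S₂ = [[21, 9, 18], [9, 9, 6]].
If T = a₁ ⊗ b₁ ⊗ c₁ + a₂ ⊗ b₂ ⊗ c₂ then each S_k = c₁[k]·a₁b₁ᵀ + c₂[k]·a₂b₂ᵀ. S₀ and S₁ are linearly independent, so a₁b₁ᵀ and a₂b₂ᵀ must span the same plane of matrices: they are the rank-1 matrices of the form x·S₀ + y·S₁.
The 2×2 minor of x·S₀ + y·S₁ on rows {0,1}, columns {0,1} is −36·x² + 144·xy − 108·y² = (-36)·(x − 3·y)(x − y), vanishing at (x:y) = (3:1) and (1:1).
M₁ = 3·S₀ + S₁ = [[-12, 0, -12], [-4, 0, -4]] = (-4)·[3, 1][1, 0, 1]ᵀ and M₂ = S₀ + S₁ = [[-6, -18, 0], [-6, -18, 0]] = (-6)·[1, 1][1, 3, 0]ᵀ, so take a₁ = [3, 1], b₁ = [1, 0, 1], a₂ = [1, 1], b₂ = [1, 3, 0].
Each slice is an integer combination of E₁ = a₁b₁ᵀ and E₂ = a₂b₂ᵀ: S₀ = −2·E₁ + 3·E₂, S₁ = 2·E₁ − 9·E₂, S₂ = 6·E₁ + 3·E₂; reading off coefficients, c₁ = [-2, 2, 6] and c₂ = [3, -9, 3].
Hence T = [3, 1] ⊗ [1, 0, 1] ⊗ [-2, 2, 6] + [1, 1] ⊗ [1, 3, 0] ⊗ [3, -9, 3], so rank(T) ≤ 2.
These bounds meet, so rank(T) = 2.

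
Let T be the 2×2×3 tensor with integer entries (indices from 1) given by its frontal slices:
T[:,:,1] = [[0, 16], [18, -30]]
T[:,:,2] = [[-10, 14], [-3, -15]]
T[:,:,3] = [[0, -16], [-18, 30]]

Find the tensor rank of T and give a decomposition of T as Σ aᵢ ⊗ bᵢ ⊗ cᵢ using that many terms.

rank(T) = 2

Lower bound: in the mode-2 unfolding of T (rows indexed by j, columns by (i,k)) the 2×2 minor on rows j ∈ {1, 2}, columns (i,k) ∈ {(1,1), (1,2)} is det [[0, -10], [16, 14]] = 160 ≠ 0, so that unfolding has rank ≥ 2 and hence rank(T) ≥ 2 (CP rank is at least every unfolding rank, though it can be larger).
Upper bound: with S_k = T[:,:,k], the two rank-1 terms a₁b₁ᵀ, a₂b₂ᵀ are the rank-1 members of the pencil x·S₁ + y·S₂.
det(x·S₁ + y·S₂) is −288·x² + 96·xy + 192·y² = (-96)·(3·x + 2·y)(x − y), vanishing at (x:y) = (2:-3) and (1:1).
M₁ = 2·S₁ − 3·S₂ = [[30, -10], [45, -15]] = 5·[2, 3][3, -1]ᵀ and M₂ = S₁ + S₂ = [[-10, 30], [15, -45]] = (-5)·[2, -3][1, -3]ᵀ, so take a₁ = [2, 3], b₁ = [3, -1], a₂ = [2, -3], b₂ = [1, -3].
Each slice is an integer combination of E₁ = a₁b₁ᵀ and E₂ = a₂b₂ᵀ: S₁ = E₁ − 3·E₂, S₂ = −E₁ − 2·E₂, S₃ = −E₁ + 3·E₂; reading off coefficients, c₁ = [1, -1, -1] and c₂ = [-3, -2, 3].
Hence T = [2, 3] ⊗ [3, -1] ⊗ [1, -1, -1] + [2, -3] ⊗ [1, -3] ⊗ [-3, -2, 3], so rank(T) ≤ 2.
These bounds meet, so rank(T) = 2.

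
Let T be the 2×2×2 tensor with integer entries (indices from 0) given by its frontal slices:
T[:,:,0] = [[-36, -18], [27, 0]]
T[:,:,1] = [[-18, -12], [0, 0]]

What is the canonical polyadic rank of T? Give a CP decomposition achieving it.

rank(T) = 2

Lower bound: the mode-1 unfolding of T (rows indexed by i, columns by (j,k) = (0,0), (0,1), (1,0), (1,1)) is [[-36, -18, -18, -12], [27, 0, 0, 0]].
There the 2×2 minor on rows i ∈ {0, 1}, columns (j,k) ∈ {(0,0), (0,1)} is det [[-36, -18], [27, 0]] = 486 ≠ 0, so this unfolding has rank ≥ 2; CP rank is at least every unfolding rank, so rank(T) ≥ 2. (This is only a lower bound: in general the CP rank may exceed every unfolding rank, so we still need to exhibit 2 rank-1 terms summing to T.)
Upper bound — finding two terms. Write S_k = T[:,:,k] for the frontal slices: S₀ = [[-36, -18], [27, 0]], S₁ = [[-18, -12], [0, 0]].
If T = a₁ ⊗ b₁ ⊗ c₁ + a₂ ⊗ b₂ ⊗ c₂ then each S_k = c₁[k]·a₁b₁ᵀ + c₂[k]·a₂b₂ᵀ. S₀ and S₁ are linearly independent, so a₁b₁ᵀ and a₂b₂ᵀ must span the same plane of matrices: they are the rank-1 matrices of the form x·S₀ + y·S₁.
det(x·S₀ + y·S₁) is 486·x² + 324·xy = 162·(3·x + 2·y)(x), vanishing at (x:y) = (2:-3) and (0:1).
M₁ = 2·S₀ − 3·S₁ = [[-18, 0], [54, 0]] = (-18)·[1, -3][1, 0]ᵀ and M₂ = S₁ = [[-18, -12], [0, 0]] = (-6)·[1, 0][3, 2]ᵀ, so take a₁ = [1, -3], b₁ = [1, 0], a₂ = [1, 0], b₂ = [3, 2].
Each slice is an integer combination of E₁ = a₁b₁ᵀ and E₂ = a₂b₂ᵀ: S₀ = −9·E₁ − 9·E₂, S₁ = −6·E₂; reading off coefficients, c₁ = [-9, 0] and c₂ = [-9, -6].
Hence T = [1, -3] ⊗ [1, 0] ⊗ [-9, 0] + [1, 0] ⊗ [3, 2] ⊗ [-9, -6], so rank(T) ≤ 2.
These bounds meet, so rank(T) = 2.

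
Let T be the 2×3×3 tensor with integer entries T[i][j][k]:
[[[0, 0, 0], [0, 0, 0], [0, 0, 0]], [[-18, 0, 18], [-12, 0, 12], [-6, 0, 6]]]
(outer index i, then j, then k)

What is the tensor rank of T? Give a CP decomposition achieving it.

rank(T) = 1

Lower bound: T ≠ 0 (e.g. T[1,0,0] = -18), so rank(T) ≥ 1.
Upper bound: if T = a ⊗ b ⊗ c then every fibre of T is a multiple of the corresponding factor, so read the factors off the fibres through the nonzero entry T[1,0,0] = -18.
The mode-1 fibre T[:,0,0] = [0, -18] gives a = (0, 1) (primitive direction); the mode-2 fibre T[1,:,0] = [-18, -12, -6] gives b = (3, 2, 1); then c[k] = T[1,0,k] / (a[1]·b[0]) = [-18, 0, 18] / 3 = (-6, 0, 6).
Expanding (0, 1) ⊗ (3, 2, 1) ⊗ (-6, 0, 6) reproduces all 18 entries of T, so T = (0, 1) ⊗ (3, 2, 1) ⊗ (-6, 0, 6) and rank(T) ≤ 1.
These bounds meet, so rank(T) = 1.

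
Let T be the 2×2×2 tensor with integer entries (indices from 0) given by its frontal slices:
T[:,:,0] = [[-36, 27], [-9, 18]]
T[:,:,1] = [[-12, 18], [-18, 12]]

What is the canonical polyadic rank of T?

2

Lower bound: the mode-3 unfolding of T (rows indexed by k, columns by (i,j) = (0,0), (0,1), (1,0), (1,1)) is [[-36, 27, -9, 18], [-12, 18, -18, 12]].
There the 2×2 minor on rows k ∈ {0, 1}, columns (i,j) ∈ {(0,0), (0,1)} is det [[-36, 27], [-12, 18]] = -324 ≠ 0, so this unfolding has rank ≥ 2; CP rank is at least every unfolding rank, so rank(T) ≥ 2. (Unfolding ranks only ever bound the CP rank from below — rank(T) can be strictly larger than all of them — so the matching upper bound has to come from an explicit 2-term decomposition.)
Upper bound — finding two terms. Write S_k = T[:,:,k] for the frontal slices: S₀ = [[-36, 27], [-9, 18]], S₁ = [[-12, 18], [-18, 12]].
If T = a₁ (x) b₁ (x) c₁ + a₂ (x) b₂ (x) c₂ then each S_k = c₁[k]·a₁b₁ᵀ + c₂[k]·a₂b₂ᵀ. S₀ and S₁ are linearly independent, so a₁b₁ᵀ and a₂b₂ᵀ must span the same plane of matrices: they are the rank-1 matrices of the form x·S₀ + y·S₁.
det(x·S₀ + y·S₁) is −405·x² + 180·y² = (-45)·(3·x − 2·y)(3·x + 2·y), vanishing at (x:y) = (2:3) and (2:-3).
M₁ = 2·S₀ + 3·S₁ = [[-108, 108], [-72, 72]] = (-36)·(3, 2)(1, -1)ᵀ and M₂ = 2·S₀ − 3·S₁ = [[-36, 0], [36, 0]] = (-36)·(1, -1)(1, 0)ᵀ, so take a₁ = (3, 2), b₁ = (1, -1), a₂ = (1, -1), b₂ = (1, 0).
Each slice is an integer combination of E₁ = a₁b₁ᵀ and E₂ = a₂b₂ᵀ: S₀ = −9·E₁ − 9·E₂, S₁ = −6·E₁ + 6·E₂; reading off coefficients, c₁ = (-9, -6) and c₂ = (-9, 6).
Hence T = (3, 2) (x) (1, -1) (x) (-9, -6) + (1, -1) (x) (1, 0) (x) (-9, 6), so rank(T) ≤ 2.
These bounds meet, so rank(T) = 2.
Check entry T[0,1,1] = 18: (3)·(-1)·(-6) + (1)·(0)·(6) = 18.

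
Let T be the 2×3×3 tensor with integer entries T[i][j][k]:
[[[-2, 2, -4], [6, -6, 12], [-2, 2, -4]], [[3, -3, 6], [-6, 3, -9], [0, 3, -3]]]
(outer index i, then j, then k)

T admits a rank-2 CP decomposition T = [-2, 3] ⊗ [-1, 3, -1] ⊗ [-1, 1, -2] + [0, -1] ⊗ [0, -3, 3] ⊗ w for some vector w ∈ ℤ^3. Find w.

w = [1, -2, 3]

Subtract the known terms from T to get the rank-1 residual R = [0, -1] ⊗ [0, -3, 3] ⊗ w, so R[i,j,k] = a[i]·b[j]·w[k]. Pick indices with nonzero a[1]·b[1] = (-1)·(-3) = 3. Only the fibre through (1,1,·) is needed: R[1,1,:] = T[1,1,:] − Σₗ aₗ[1]bₗ[1]cₗ = [-6, 3, -9] − (3)·(3)·[-1, 1, -2] = [3, -6, 9]. Then w[k] = R[1,1,k] / 3 for each k, giving w = [3, -6, 9] / 3 = [1, -2, 3].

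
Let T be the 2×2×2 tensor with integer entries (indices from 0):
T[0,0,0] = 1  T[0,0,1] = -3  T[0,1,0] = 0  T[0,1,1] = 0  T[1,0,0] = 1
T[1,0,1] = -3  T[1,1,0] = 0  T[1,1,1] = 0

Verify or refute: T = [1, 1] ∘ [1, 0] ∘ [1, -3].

Yes

Reconstruct entrywise from the claimed factors. For example, T[1,1,0] = 0 and Σₗ aₗ[1]bₗ[1]cₗ[0] = (1)·(0)·(1) = 0; checking all 8 entries, every one matches. The claim holds.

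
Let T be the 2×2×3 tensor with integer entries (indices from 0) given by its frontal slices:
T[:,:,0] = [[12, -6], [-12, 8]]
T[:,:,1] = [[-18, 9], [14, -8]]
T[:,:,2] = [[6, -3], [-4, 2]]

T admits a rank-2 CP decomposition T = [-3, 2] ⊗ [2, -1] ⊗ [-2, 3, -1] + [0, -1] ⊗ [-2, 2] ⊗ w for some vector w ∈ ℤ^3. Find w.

Subtract the known terms from T to get the rank-1 residual R = [0, -1] ⊗ [-2, 2] ⊗ w, so R[i,j,k] = a[i]·b[j]·w[k]. Pick indices with nonzero a[1]·b[0] = (-1)·(-2) = 2. Only the fibre through (1,0,·) is needed: R[1,0,:] = T[1,0,:] − Σₗ aₗ[1]bₗ[0]cₗ = [-12, 14, -4] − (2)·(2)·[-2, 3, -1] = [-4, 2, 0]. Then w[k] = R[1,0,k] / 2 for each k, giving w = [-4, 2, 0] / 2 = [-2, 1, 0].

w = [-2, 1, 0]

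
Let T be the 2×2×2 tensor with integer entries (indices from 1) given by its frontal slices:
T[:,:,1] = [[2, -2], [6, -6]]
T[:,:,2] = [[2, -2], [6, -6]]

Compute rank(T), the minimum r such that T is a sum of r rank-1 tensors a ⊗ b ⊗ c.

1

Lower bound: T ≠ 0 (e.g. T[1,1,1] = 2), so rank(T) ≥ 1.
Upper bound: if T = a ⊗ b ⊗ c then every fibre of T is a multiple of the corresponding factor, so read the factors off the fibres through the nonzero entry T[1,1,1] = 2.
The mode-1 fibre T[:,1,1] = [2, 6] gives a = [1, 3] (primitive direction); the mode-2 fibre T[1,:,1] = [2, -2] gives b = [1, -1]; then c[k] = T[1,1,k] / (a[1]·b[1]) = [2, 2] / 1 = [2, 2].
Expanding [1, 3] ⊗ [1, -1] ⊗ [2, 2] reproduces all 8 entries of T, so T = [1, 3] ⊗ [1, -1] ⊗ [2, 2] and rank(T) ≤ 1.
These bounds meet, so rank(T) = 1.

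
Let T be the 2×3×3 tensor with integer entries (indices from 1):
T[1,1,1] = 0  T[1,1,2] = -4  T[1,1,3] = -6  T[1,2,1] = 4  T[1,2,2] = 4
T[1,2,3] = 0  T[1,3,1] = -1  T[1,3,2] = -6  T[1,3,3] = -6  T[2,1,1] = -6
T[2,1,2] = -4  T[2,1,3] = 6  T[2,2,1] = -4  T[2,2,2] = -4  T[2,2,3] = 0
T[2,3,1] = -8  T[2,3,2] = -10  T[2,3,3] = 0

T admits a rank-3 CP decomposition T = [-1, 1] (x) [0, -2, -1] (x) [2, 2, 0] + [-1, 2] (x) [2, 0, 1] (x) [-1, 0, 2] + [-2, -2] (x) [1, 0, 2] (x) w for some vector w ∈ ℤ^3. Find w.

Subtract the known terms from T to get the rank-1 residual R = [-2, -2] (x) [1, 0, 2] (x) w, so R[i,j,k] = a[i]·b[j]·w[k]. Pick indices with nonzero a[1]·b[1] = (-2)·(1) = -2. Only the fibre through (1,1,·) is needed: R[1,1,:] = T[1,1,:] − Σₗ aₗ[1]bₗ[1]cₗ = [0, -4, -6] − (-1)·(0)·[2, 2, 0] − (-1)·(2)·[-1, 0, 2] = [-2, -4, -2]. Then w[k] = R[1,1,k] / -2 for each k, giving w = [-2, -4, -2] / -2 = [1, 2, 1].

w = [1, 2, 1]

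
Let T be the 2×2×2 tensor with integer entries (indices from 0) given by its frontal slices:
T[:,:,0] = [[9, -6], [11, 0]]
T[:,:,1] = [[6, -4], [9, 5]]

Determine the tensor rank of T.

Lower bound: in the mode-2 unfolding of T (rows indexed by j, columns by (i,k)) the 2×2 minor on rows j ∈ {0, 1}, columns (i,k) ∈ {(0,0), (1,0)} is det [[9, 11], [-6, 0]] = 66 ≠ 0, so that unfolding has rank ≥ 2 and hence rank(T) ≥ 2 (CP rank is at least every unfolding rank, though it can be larger).
Upper bound: with S_k = T[:,:,k], the two rank-1 terms a₁b₁ᵀ, a₂b₂ᵀ are the rank-1 members of the pencil x·S₀ + y·S₁.
det(x·S₀ + y·S₁) is 66·x² + 143·xy + 66·y² = 11·(2·x + 3·y)(3·x + 2·y), vanishing at (x:y) = (3:-2) and (2:-3).
M₁ = 3·S₀ − 2·S₁ = [[15, -10], [15, -10]] = 5·(1, 1)(3, -2)ᵀ and M₂ = 2·S₀ − 3·S₁ = [[0, 0], [-5, -15]] = (-5)·(0, 1)(1, 3)ᵀ, so take a₁ = (1, 1), b₁ = (3, -2), a₂ = (0, 1), b₂ = (1, 3).
Each slice is an integer combination of E₁ = a₁b₁ᵀ and E₂ = a₂b₂ᵀ: S₀ = 3·E₁ + 2·E₂, S₁ = 2·E₁ + 3·E₂; reading off coefficients, c₁ = (3, 2) and c₂ = (2, 3).
Hence T = (1, 1) ⊗ (3, -2) ⊗ (3, 2) + (0, 1) ⊗ (1, 3) ⊗ (2, 3), so rank(T) ≤ 2.
These bounds meet, so rank(T) = 2.

2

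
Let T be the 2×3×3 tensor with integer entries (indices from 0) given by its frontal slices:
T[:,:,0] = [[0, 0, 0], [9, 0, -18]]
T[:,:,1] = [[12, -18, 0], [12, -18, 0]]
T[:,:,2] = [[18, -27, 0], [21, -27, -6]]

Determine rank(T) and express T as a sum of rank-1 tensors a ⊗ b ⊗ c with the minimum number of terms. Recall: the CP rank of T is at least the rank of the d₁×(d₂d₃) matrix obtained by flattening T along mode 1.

rank(T) = 2

Lower bound: the mode-3 unfolding of T (rows indexed by k, columns by (i,j) = (0,0), (0,1), (0,2), (1,0), (1,1), (1,2)) is [[0, 0, 0, 9, 0, -18], [12, -18, 0, 12, -18, 0], [18, -27, 0, 21, -27, -6]].
There the 2×2 minor on rows k ∈ {0, 1}, columns (i,j) ∈ {(0,0), (1,0)} is det [[0, 9], [12, 12]] = -108 ≠ 0, so this unfolding has rank ≥ 2; CP rank is at least every unfolding rank, so rank(T) ≥ 2. (Unfolding ranks only ever bound the CP rank from below — rank(T) can be strictly larger than all of them — so the matching upper bound has to come from an explicit 2-term decomposition.)
Upper bound — finding two terms. Write S_k = T[:,:,k] for the frontal slices: S₀ = [[0, 0, 0], [9, 0, -18]], S₁ = [[12, -18, 0], [12, -18, 0]], S₂ = [[18, -27, 0], [21, -27, -6]].
If T = a₁ ⊗ b₁ ⊗ c₁ + a₂ ⊗ b₂ ⊗ c₂ then each S_k = c₁[k]·a₁b₁ᵀ + c₂[k]·a₂b₂ᵀ. S₀ and S₁ are linearly independent, so a₁b₁ᵀ and a₂b₂ᵀ must span the same plane of matrices: they are the rank-1 matrices of the form x·S₀ + y·S₁.
The 2×2 minor of x·S₀ + y·S₁ on rows {0,1}, columns {0,1} is 162·xy = 162·(y)(x), vanishing at (x:y) = (1:0) and (0:1).
M₁ = S₀ = [[0, 0, 0], [9, 0, -18]] = 9·(0, 1)(1, 0, -2)ᵀ and M₂ = S₁ = [[12, -18, 0], [12, -18, 0]] = 6·(1, 1)(2, -3, 0)ᵀ, so take a₁ = (0, 1), b₁ = (1, 0, -2), a₂ = (1, 1), b₂ = (2, -3, 0).
Each slice is an integer combination of E₁ = a₁b₁ᵀ and E₂ = a₂b₂ᵀ: S₀ = 9·E₁, S₁ = 6·E₂, S₂ = 3·E₁ + 9·E₂; reading off coefficients, c₁ = (9, 0, 3) and c₂ = (0, 6, 9).
Hence T = (0, 1) ⊗ (1, 0, -2) ⊗ (9, 0, 3) + (1, 1) ⊗ (2, -3, 0) ⊗ (0, 6, 9), so rank(T) ≤ 2.
These bounds meet, so rank(T) = 2.
Check entry T[1,1,2] = -27: (1)·(0)·(3) + (1)·(-3)·(9) = -27.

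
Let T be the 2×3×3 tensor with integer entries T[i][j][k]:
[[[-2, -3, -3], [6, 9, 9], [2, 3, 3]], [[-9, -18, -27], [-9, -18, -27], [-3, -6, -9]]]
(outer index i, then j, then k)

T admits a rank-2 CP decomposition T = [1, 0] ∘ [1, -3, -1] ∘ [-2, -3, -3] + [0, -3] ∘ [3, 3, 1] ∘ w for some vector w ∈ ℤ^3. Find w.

w = [1, 2, 3]

Subtract the known terms from T to get the rank-1 residual R = [0, -3] ∘ [3, 3, 1] ∘ w, so R[i,j,k] = a[i]·b[j]·w[k]. Pick indices with nonzero a[1]·b[0] = (-3)·(3) = -9. Only the fibre through (1,0,·) is needed: R[1,0,:] = T[1,0,:] − Σₗ aₗ[1]bₗ[0]cₗ = [-9, -18, -27] − (0)·(1)·[-2, -3, -3] = [-9, -18, -27]. Then w[k] = R[1,0,k] / -9 for each k, giving w = [-9, -18, -27] / -9 = [1, 2, 3].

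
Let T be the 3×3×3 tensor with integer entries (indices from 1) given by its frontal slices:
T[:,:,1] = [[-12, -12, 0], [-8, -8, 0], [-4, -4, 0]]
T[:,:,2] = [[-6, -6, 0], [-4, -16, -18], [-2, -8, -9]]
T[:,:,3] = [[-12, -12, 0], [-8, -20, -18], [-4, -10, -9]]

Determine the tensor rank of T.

2

Lower bound: in the mode-2 unfolding of T (rows indexed by j, columns by (i,k)) the 2×2 minor on rows j ∈ {1, 2}, columns (i,k) ∈ {(1,1), (2,2)} is det [[-12, -4], [-12, -16]] = 144 ≠ 0, so that unfolding has rank ≥ 2 and hence rank(T) ≥ 2 (CP rank is at least every unfolding rank, though it can be larger).
Upper bound: with S_k = T[:,:,k], the two rank-1 terms a₁b₁ᵀ, a₂b₂ᵀ are the rank-1 members of the pencil x·S₁ + y·S₂.
The 2×2 minor of x·S₁ + y·S₂ on rows {1,2}, columns {1,2} is 144·xy + 72·y² = 72·(y)(2·x + y), vanishing at (x:y) = (1:0) and (1:-2).
M₁ = S₁ = [[-12, -12, 0], [-8, -8, 0], [-4, -4, 0]] = (-4)·[3, 2, 1][1, 1, 0]ᵀ and M₂ = S₁ − 2·S₂ = [[0, 0, 0], [0, 24, 36], [0, 12, 18]] = 6·[0, 2, 1][0, 2, 3]ᵀ, so take a₁ = [3, 2, 1], b₁ = [1, 1, 0], a₂ = [0, 2, 1], b₂ = [0, 2, 3].
Each slice is an integer combination of E₁ = a₁b₁ᵀ and E₂ = a₂b₂ᵀ: S₁ = −4·E₁, S₂ = −2·E₁ − 3·E₂, S₃ = −4·E₁ − 3·E₂; reading off coefficients, c₁ = [-4, -2, -4] and c₂ = [0, -3, -3].
Hence T = [3, 2, 1] ⊗ [1, 1, 0] ⊗ [-4, -2, -4] + [0, 2, 1] ⊗ [0, 2, 3] ⊗ [0, -3, -3], so rank(T) ≤ 2.
These bounds meet, so rank(T) = 2.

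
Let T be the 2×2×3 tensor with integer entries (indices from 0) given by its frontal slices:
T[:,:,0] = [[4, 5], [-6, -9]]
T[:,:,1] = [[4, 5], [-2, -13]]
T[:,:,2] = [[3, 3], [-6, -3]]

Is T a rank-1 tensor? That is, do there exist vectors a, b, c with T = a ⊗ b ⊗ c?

No

The mode-3 unfolding of T (rows indexed by k, columns by (i,j) = (0,0), (0,1), (1,0), (1,1)) is [[4, 5, -6, -9], [4, 5, -2, -13], [3, 3, -6, -3]].
There the 3×3 minor on rows k ∈ {0, 1, 2}, columns (i,j) ∈ {(0,0), (0,1), (1,0)} is det [[4, 5, -6], [4, 5, -2], [3, 3, -6]] = 12 ≠ 0, so this unfolding has rank ≥ 3; CP rank is at least every unfolding rank, so rank(T) ≥ 3.
In particular rank(T) ≥ 3 > 1, so T is not rank-1.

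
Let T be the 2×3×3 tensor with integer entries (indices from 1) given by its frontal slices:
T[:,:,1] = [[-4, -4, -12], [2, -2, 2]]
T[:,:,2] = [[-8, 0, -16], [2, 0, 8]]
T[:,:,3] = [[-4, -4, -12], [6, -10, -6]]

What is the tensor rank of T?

Lower bound: the mode-2 unfolding of T (rows indexed by j, columns by (i,k) = (1,1), (1,2), (1,3), (2,1), (2,2), (2,3)) is [[-4, -8, -4, 2, 2, 6], [-4, 0, -4, -2, 0, -10], [-12, -16, -12, 2, 8, -6]].
There the 3×3 minor on rows j ∈ {1, 2, 3}, columns (i,k) ∈ {(1,1), (1,2), (2,2)} is det [[-4, -8, 2], [-4, 0, 0], [-12, -16, 8]] = -128 ≠ 0, so this unfolding has rank ≥ 3; CP rank is at least every unfolding rank, so rank(T) ≥ 3. (Unfolding ranks only ever bound the CP rank from below — rank(T) can be strictly larger than all of them — so the matching upper bound has to come from an explicit 3-term decomposition.)
Upper bound: T is a sum of 3 rank-1 terms, T = [0, 1] ⊗ [1, -2, -2] ⊗ [0, -2, 4] + [1, 0] ⊗ [0, 1, 1] ⊗ [-8, -8, -8] + [2, -1] ⊗ [1, -1, 1] ⊗ [-2, -4, -2] (written with every a and b primitive with positive leading entry and the scale carried by c; CP decompositions are not unique, and this one is verified by expanding entrywise), so rank(T) ≤ 3.
These bounds meet, so rank(T) = 3.
Check entry T[1,1,1] = -4: (0)·(1)·(0) + (1)·(0)·(-8) + (2)·(1)·(-2) = -4.

3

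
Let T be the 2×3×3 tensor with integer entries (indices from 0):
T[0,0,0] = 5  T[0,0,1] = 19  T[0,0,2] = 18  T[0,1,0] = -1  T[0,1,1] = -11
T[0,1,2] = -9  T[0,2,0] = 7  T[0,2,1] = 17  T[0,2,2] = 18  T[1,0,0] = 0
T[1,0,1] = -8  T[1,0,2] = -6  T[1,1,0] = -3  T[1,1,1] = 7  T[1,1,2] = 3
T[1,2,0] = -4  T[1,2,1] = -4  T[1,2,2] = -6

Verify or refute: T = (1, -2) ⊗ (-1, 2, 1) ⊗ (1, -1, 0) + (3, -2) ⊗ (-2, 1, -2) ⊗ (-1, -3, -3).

Reconstruct entry (1,0,0) from the claimed factors: Σₗ aₗ[1]bₗ[0]cₗ[0] = (-2)·(-1)·(1) + (-2)·(-2)·(-1) = -2, but T[1,0,0] = 0. The claim is false.

No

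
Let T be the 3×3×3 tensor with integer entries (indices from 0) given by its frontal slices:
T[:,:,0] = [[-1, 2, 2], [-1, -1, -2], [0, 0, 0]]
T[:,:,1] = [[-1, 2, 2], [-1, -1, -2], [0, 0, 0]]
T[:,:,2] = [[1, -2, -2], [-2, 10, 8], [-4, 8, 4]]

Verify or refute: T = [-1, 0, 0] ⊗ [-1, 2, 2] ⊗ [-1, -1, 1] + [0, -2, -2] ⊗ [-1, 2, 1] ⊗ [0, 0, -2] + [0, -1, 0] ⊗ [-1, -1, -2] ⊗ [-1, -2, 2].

Reconstruct entry (1,0,1) from the claimed factors: Σₗ aₗ[1]bₗ[0]cₗ[1] = (0)·(-1)·(-1) + (-2)·(-1)·(0) + (-1)·(-1)·(-2) = -2, but T[1,0,1] = -1. The claim is false.

No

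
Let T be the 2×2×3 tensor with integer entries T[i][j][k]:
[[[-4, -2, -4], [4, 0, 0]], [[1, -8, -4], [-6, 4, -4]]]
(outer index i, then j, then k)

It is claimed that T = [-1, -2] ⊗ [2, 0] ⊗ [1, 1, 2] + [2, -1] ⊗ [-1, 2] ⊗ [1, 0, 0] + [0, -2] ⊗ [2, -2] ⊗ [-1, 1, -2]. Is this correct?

No

Reconstruct entry (1,0,2) from the claimed factors: Σₗ aₗ[1]bₗ[0]cₗ[2] = (-2)·(2)·(2) + (-1)·(-1)·(0) + (-2)·(2)·(-2) = 0, but T[1,0,2] = -4. The claim is false.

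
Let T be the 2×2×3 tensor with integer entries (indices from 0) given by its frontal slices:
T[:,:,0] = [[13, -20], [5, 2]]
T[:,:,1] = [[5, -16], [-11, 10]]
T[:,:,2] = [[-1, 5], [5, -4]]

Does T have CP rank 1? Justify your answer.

The mode-2 unfolding of T (rows indexed by j, columns by (i,k) = (0,0), (0,1), (0,2), (1,0), (1,1), (1,2)) is [[13, 5, -1, 5, -11, 5], [-20, -16, 5, 2, 10, -4]].
There the 2×2 minor on rows j ∈ {0, 1}, columns (i,k) ∈ {(0,0), (0,1)} is det [[13, 5], [-20, -16]] = -108 ≠ 0, so this unfolding has rank ≥ 2; CP rank is at least every unfolding rank, so rank(T) ≥ 2.
In particular rank(T) ≥ 2 > 1, so T is not rank-1.

No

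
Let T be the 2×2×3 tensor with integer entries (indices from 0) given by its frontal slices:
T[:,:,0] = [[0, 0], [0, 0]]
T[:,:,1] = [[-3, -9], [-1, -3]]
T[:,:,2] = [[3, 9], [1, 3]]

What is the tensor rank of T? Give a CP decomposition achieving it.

Lower bound: T ≠ 0 (e.g. T[0,0,1] = -3), so rank(T) ≥ 1.
Upper bound: if T = a ⊗ b ⊗ c then every fibre of T is a multiple of the corresponding factor, so read the factors off the fibres through the nonzero entry T[0,0,1] = -3.
The mode-1 fibre T[:,0,1] = [-3, -1] gives a = [3, 1] (primitive direction); the mode-2 fibre T[0,:,1] = [-3, -9] gives b = [1, 3]; then c[k] = T[0,0,k] / (a[0]·b[0]) = [0, -3, 3] / 3 = [0, -1, 1].
Expanding [3, 1] ⊗ [1, 3] ⊗ [0, -1, 1] reproduces all 12 entries of T, so T = [3, 1] ⊗ [1, 3] ⊗ [0, -1, 1] and rank(T) ≤ 1.
These bounds meet, so rank(T) = 1.

rank(T) = 1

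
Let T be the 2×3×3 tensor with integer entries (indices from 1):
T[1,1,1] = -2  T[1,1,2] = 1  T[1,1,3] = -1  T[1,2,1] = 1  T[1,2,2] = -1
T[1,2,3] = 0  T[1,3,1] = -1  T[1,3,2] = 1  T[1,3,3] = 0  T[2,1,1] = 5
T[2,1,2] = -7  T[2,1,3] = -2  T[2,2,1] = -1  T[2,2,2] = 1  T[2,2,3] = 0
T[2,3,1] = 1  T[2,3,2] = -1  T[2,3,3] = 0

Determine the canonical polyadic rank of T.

Lower bound: in the mode-2 unfolding of T (rows indexed by j, columns by (i,k)) the 2×2 minor on rows j ∈ {1, 2}, columns (i,k) ∈ {(1,1), (1,2)} is det [[-2, 1], [1, -1]] = 1 ≠ 0, so that unfolding has rank ≥ 2 and hence rank(T) ≥ 2 (CP rank is at least every unfolding rank, though it can be larger).
Upper bound: with S_k = T[:,:,k], the two rank-1 terms a₁b₁ᵀ, a₂b₂ᵀ are the rank-1 members of the pencil x·S₁ + y·S₂.
The 2×2 minor of x·S₁ + y·S₂ on rows {1,2}, columns {1,2} is −3·x² + 9·xy − 6·y² = (-3)·(x − 2·y)(x − y), vanishing at (x:y) = (2:1) and (1:1).
M₁ = 2·S₁ + S₂ = [[-3, 1, -1], [3, -1, 1]] = −[1, -1][3, -1, 1]ᵀ and M₂ = S₁ + S₂ = [[-1, 0, 0], [-2, 0, 0]] = −[1, 2][1, 0, 0]ᵀ, so take a₁ = [1, -1], b₁ = [3, -1, 1], a₂ = [1, 2], b₂ = [1, 0, 0].
Each slice is an integer combination of E₁ = a₁b₁ᵀ and E₂ = a₂b₂ᵀ: S₁ = −E₁ + E₂, S₂ = E₁ − 2·E₂, S₃ = −E₂; reading off coefficients, c₁ = [-1, 1, 0] and c₂ = [1, -2, -1].
Hence T = [1, -1] ⊗ [3, -1, 1] ⊗ [-1, 1, 0] + [1, 2] ⊗ [1, 0, 0] ⊗ [1, -2, -1], so rank(T) ≤ 2.
These bounds meet, so rank(T) = 2.

2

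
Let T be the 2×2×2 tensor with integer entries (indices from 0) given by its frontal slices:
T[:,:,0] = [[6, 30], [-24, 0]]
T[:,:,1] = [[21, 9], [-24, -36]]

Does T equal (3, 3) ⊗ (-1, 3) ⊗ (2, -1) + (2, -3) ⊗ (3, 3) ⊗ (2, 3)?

Yes

Reconstruct entrywise from the claimed factors. For example, T[0,0,0] = 6 and Σₗ aₗ[0]bₗ[0]cₗ[0] = (3)·(-1)·(2) + (2)·(3)·(2) = 6; checking all 8 entries, every one matches. The claim holds.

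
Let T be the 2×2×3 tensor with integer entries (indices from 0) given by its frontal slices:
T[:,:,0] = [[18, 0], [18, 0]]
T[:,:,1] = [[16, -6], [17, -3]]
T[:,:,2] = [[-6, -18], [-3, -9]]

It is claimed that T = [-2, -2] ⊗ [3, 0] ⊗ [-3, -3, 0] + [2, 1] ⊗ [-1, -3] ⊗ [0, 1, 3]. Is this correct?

Yes

Reconstruct entrywise from the claimed factors. For example, T[0,0,1] = 16 and Σₗ aₗ[0]bₗ[0]cₗ[1] = (-2)·(3)·(-3) + (2)·(-1)·(1) = 16; checking all 12 entries, every one matches. The claim holds.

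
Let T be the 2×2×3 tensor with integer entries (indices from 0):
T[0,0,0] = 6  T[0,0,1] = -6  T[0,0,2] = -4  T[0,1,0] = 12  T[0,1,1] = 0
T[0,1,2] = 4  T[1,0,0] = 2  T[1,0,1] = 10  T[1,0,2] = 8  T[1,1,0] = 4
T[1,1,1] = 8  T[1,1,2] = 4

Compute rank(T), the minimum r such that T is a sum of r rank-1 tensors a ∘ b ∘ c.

Lower bound: the mode-3 unfolding of T (rows indexed by k, columns by (i,j) = (0,0), (0,1), (1,0), (1,1)) is [[6, 12, 2, 4], [-6, 0, 10, 8], [-4, 4, 8, 4]].
There the 3×3 minor on rows k ∈ {0, 1, 2}, columns (i,j) ∈ {(0,0), (0,1), (1,0)} is det [[6, 12, 2], [-6, 0, 10], [-4, 4, 8]] = -192 ≠ 0, so this unfolding has rank ≥ 3; CP rank is at least every unfolding rank, so rank(T) ≥ 3. (Flattening ranks never certify an upper bound on CP rank; for that we must actually write T with 3 rank-1 terms.)
Upper bound: T is a sum of 3 rank-1 terms, T = [1, -1] ∘ [1, -1] ∘ [0, -4, -4] + [1, -1] ∘ [1, 2] ∘ [2, -4, -2] + [1, 1] ∘ [1, 2] ∘ [4, 2, 2] (one valid choice — decompositions are not unique — normalised so each a, b is primitive with positive first nonzero entry; check it by expanding all entries), so rank(T) ≤ 3.
These bounds meet, so rank(T) = 3.

3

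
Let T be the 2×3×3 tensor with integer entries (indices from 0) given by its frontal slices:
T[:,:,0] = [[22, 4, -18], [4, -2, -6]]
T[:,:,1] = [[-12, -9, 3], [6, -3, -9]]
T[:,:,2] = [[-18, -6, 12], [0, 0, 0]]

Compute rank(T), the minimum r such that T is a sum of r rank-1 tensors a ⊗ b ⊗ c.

Lower bound: the mode-2 unfolding of T (rows indexed by j, columns by (i,k) = (0,0), (0,1), (0,2), (1,0), (1,1), (1,2)) is [[22, -12, -18, 4, 6, 0], [4, -9, -6, -2, -3, 0], [-18, 3, 12, -6, -9, 0]].
There the 2×2 minor on rows j ∈ {0, 1}, columns (i,k) ∈ {(0,0), (0,1)} is det [[22, -12], [4, -9]] = -150 ≠ 0, so this unfolding has rank ≥ 2; CP rank is at least every unfolding rank, so rank(T) ≥ 2. (Unfolding ranks only ever bound the CP rank from below — rank(T) can be strictly larger than all of them — so the matching upper bound has to come from an explicit 2-term decomposition.)
Upper bound — finding two terms. Write S_k = T[:,:,k] for the frontal slices: S₀ = [[22, 4, -18], [4, -2, -6]], S₁ = [[-12, -9, 3], [6, -3, -9]], S₂ = [[-18, -6, 12], [0, 0, 0]].
If T = a₁ ⊗ b₁ ⊗ c₁ + a₂ ⊗ b₂ ⊗ c₂ then each S_k = c₁[k]·a₁b₁ᵀ + c₂[k]·a₂b₂ᵀ. S₀ and S₁ are linearly independent, so a₁b₁ᵀ and a₂b₂ᵀ must span the same plane of matrices: they are the rank-1 matrices of the form x·S₀ + y·S₁.
The 2×2 minor of x·S₀ + y·S₁ on rows {0,1}, columns {0,1} is −60·x² − 30·xy + 90·y² = (-30)·(2·x + 3·y)(x − y), vanishing at (x:y) = (3:-2) and (1:1).
M₁ = 3·S₀ − 2·S₁ = [[90, 30, -60], [0, 0, 0]] = 30·[1, 0][3, 1, -2]ᵀ and M₂ = S₀ + S₁ = [[10, -5, -15], [10, -5, -15]] = 5·[1, 1][2, -1, -3]ᵀ, so take a₁ = [1, 0], b₁ = [3, 1, -2], a₂ = [1, 1], b₂ = [2, -1, -3].
Each slice is an integer combination of E₁ = a₁b₁ᵀ and E₂ = a₂b₂ᵀ: S₀ = 6·E₁ + 2·E₂, S₁ = −6·E₁ + 3·E₂, S₂ = −6·E₁; reading off coefficients, c₁ = [6, -6, -6] and c₂ = [2, 3, 0].
Hence T = [1, 0] ⊗ [3, 1, -2] ⊗ [6, -6, -6] + [1, 1] ⊗ [2, -1, -3] ⊗ [2, 3, 0], so rank(T) ≤ 2.
These bounds meet, so rank(T) = 2.

2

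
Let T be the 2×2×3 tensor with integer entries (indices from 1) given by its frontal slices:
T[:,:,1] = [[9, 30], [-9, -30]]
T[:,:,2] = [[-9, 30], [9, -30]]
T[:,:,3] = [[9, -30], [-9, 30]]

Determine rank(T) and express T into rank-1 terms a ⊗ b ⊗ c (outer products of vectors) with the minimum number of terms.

Lower bound: in the mode-2 unfolding of T (rows indexed by j, columns by (i,k)) the 2×2 minor on rows j ∈ {1, 2}, columns (i,k) ∈ {(1,1), (1,2)} is det [[9, -9], [30, 30]] = 540 ≠ 0, so that unfolding has rank ≥ 2 and hence rank(T) ≥ 2 (CP rank is at least every unfolding rank, though it can be larger).
Upper bound: T[i,:,:] = a[i]·M for every slice, with a = [1, -1] and M = [[9, -9, 9], [30, 30, -30]] (rows j, columns k).
Splitting M by its rows (j = 1, 2), M = [1, 0][9, -9, 9]ᵀ + [0, 1][30, 30, -30]ᵀ.
Hence T = [1, -1] ⊗ [1, 0] ⊗ [9, -9, 9] + [1, -1] ⊗ [0, 1] ⊗ [30, 30, -30], so rank(T) ≤ 2.
These bounds meet, so rank(T) = 2.

rank(T) = 2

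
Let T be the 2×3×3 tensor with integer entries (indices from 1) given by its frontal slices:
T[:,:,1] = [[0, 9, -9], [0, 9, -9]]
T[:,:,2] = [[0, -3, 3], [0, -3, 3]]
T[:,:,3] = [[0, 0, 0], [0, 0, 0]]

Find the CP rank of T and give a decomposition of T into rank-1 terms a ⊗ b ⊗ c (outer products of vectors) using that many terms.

Lower bound: T ≠ 0 (e.g. T[1,2,1] = 9), so rank(T) ≥ 1.
Upper bound: the mode-1 fibre T[:,2,1] = [9, 9] gives a = [1, 1] (primitive direction); the mode-2 fibre T[1,:,1] = [0, 9, -9] gives b = [0, 1, -1]; then c[k] = T[1,2,k] / (a[1]·b[2]) = [9, -3, 0] / 1 = [9, -3, 0].
Expanding [1, 1] ⊗ [0, 1, -1] ⊗ [9, -3, 0] reproduces all 18 entries of T, so T = [1, 1] ⊗ [0, 1, -1] ⊗ [9, -3, 0] and rank(T) ≤ 1.
These bounds meet, so rank(T) = 1.

rank(T) = 1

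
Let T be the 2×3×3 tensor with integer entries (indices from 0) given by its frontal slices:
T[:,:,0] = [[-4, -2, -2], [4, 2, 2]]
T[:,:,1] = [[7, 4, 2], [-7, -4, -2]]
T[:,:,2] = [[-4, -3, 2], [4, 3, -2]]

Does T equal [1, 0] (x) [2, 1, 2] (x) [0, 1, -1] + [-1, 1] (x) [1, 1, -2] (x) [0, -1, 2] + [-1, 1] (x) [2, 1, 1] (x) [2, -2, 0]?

No

Reconstruct entry (1,0,1) from the claimed factors: Σₗ aₗ[1]bₗ[0]cₗ[1] = (0)·(2)·(1) + (1)·(1)·(-1) + (1)·(2)·(-2) = -5, but T[1,0,1] = -7. The claim is false.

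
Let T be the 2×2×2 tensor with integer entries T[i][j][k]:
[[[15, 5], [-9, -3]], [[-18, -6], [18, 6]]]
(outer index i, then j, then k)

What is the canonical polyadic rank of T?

2

Lower bound: the mode-2 unfolding of T (rows indexed by j, columns by (i,k) = (0,0), (0,1), (1,0), (1,1)) is [[15, 5, -18, -6], [-9, -3, 18, 6]].
There the 2×2 minor on rows j ∈ {0, 1}, columns (i,k) ∈ {(0,0), (1,0)} is det [[15, -18], [-9, 18]] = 108 ≠ 0, so this unfolding has rank ≥ 2; CP rank is at least every unfolding rank, so rank(T) ≥ 2. (Unfolding ranks only ever bound the CP rank from below — rank(T) can be strictly larger than all of them — so the matching upper bound has to come from an explicit 2-term decomposition.)
Upper bound — finding two terms. Every mode-3 slice of T is a multiple of one matrix: T[:,:,k] = c[k]·M with c = [3, 1] and M = [[5, -3], [-6, 6]] (rows indexed by i, columns by j). So it suffices to write M as a sum of two rank-1 matrices.
Splitting M by its rows (i = 0, 1), M = [1, 0][5, -3]ᵀ + [0, 1][-6, 6]ᵀ.
Hence T = [1, 0] (x) [5, -3] (x) [3, 1] + [0, 1] (x) [-6, 6] (x) [3, 1], so rank(T) ≤ 2.
These bounds meet, so rank(T) = 2.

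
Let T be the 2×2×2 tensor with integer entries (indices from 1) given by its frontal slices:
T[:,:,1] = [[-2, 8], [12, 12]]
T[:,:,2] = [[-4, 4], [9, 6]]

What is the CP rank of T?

Lower bound: the mode-2 unfolding of T (rows indexed by j, columns by (i,k) = (1,1), (1,2), (2,1), (2,2)) is [[-2, -4, 12, 9], [8, 4, 12, 6]].
There the 2×2 minor on rows j ∈ {1, 2}, columns (i,k) ∈ {(1,1), (1,2)} is det [[-2, -4], [8, 4]] = 24 ≠ 0, so this unfolding has rank ≥ 2; CP rank is at least every unfolding rank, so rank(T) ≥ 2. (This is only a lower bound: in general the CP rank may exceed every unfolding rank, so we still need to exhibit 2 rank-1 terms summing to T.)
Upper bound — finding two terms. Write S_k = T[:,:,k] for the frontal slices: S₁ = [[-2, 8], [12, 12]], S₂ = [[-4, 4], [9, 6]].
If T = a₁ ⊗ b₁ ⊗ c₁ + a₂ ⊗ b₂ ⊗ c₂ then each S_k = c₁[k]·a₁b₁ᵀ + c₂[k]·a₂b₂ᵀ. S₁ and S₂ are linearly independent, so a₁b₁ᵀ and a₂b₂ᵀ must span the same plane of matrices: they are the rank-1 matrices of the form x·S₁ + y·S₂.
det(x·S₁ + y·S₂) is −120·x² − 180·xy − 60·y² = (-60)·(x + y)(2·x + y), vanishing at (x:y) = (1:-1) and (1:-2).
M₁ = S₁ − S₂ = [[2, 4], [3, 6]] = [2, 3][1, 2]ᵀ and M₂ = S₁ − 2·S₂ = [[6, 0], [-6, 0]] = 6·[1, -1][1, 0]ᵀ, so take a₁ = [2, 3], b₁ = [1, 2], a₂ = [1, -1], b₂ = [1, 0].
Each slice is an integer combination of E₁ = a₁b₁ᵀ and E₂ = a₂b₂ᵀ: S₁ = 2·E₁ − 6·E₂, S₂ = E₁ − 6·E₂; reading off coefficients, c₁ = [2, 1] and c₂ = [-6, -6].
Hence T = [2, 3] ⊗ [1, 2] ⊗ [2, 1] + [1, -1] ⊗ [1, 0] ⊗ [-6, -6], so rank(T) ≤ 2.
These bounds meet, so rank(T) = 2.

2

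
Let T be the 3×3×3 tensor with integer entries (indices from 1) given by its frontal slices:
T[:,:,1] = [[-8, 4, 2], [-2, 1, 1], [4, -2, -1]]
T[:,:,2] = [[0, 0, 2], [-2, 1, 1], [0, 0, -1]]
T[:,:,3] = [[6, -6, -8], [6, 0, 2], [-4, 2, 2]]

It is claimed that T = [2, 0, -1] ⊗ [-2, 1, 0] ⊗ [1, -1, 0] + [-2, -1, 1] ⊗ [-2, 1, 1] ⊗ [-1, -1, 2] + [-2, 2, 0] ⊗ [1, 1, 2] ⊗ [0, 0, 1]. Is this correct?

Reconstruct entrywise from the claimed factors. For example, T[3,2,3] = 2 and Σₗ aₗ[3]bₗ[2]cₗ[3] = (-1)·(1)·(0) + (1)·(1)·(2) + (0)·(1)·(1) = 2; checking all 27 entries, every one matches. The claim holds.

Yes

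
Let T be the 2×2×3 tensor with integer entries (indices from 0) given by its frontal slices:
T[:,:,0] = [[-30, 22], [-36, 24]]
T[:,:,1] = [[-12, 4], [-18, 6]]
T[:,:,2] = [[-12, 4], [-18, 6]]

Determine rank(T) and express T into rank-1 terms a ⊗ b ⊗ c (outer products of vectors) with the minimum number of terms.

rank(T) = 2

Lower bound: the mode-2 unfolding of T (rows indexed by j, columns by (i,k) = (0,0), (0,1), (0,2), (1,0), (1,1), (1,2)) is [[-30, -12, -12, -36, -18, -18], [22, 4, 4, 24, 6, 6]].
There the 2×2 minor on rows j ∈ {0, 1}, columns (i,k) ∈ {(0,0), (0,1)} is det [[-30, -12], [22, 4]] = 144 ≠ 0, so this unfolding has rank ≥ 2; CP rank is at least every unfolding rank, so rank(T) ≥ 2. (Flattening ranks never certify an upper bound on CP rank; for that we must actually write T with 2 rank-1 terms.)
Upper bound — finding two terms. Write S_k = T[:,:,k] for the frontal slices: S₀ = [[-30, 22], [-36, 24]], S₁ = [[-12, 4], [-18, 6]], S₂ = [[-12, 4], [-18, 6]].
If T = a₁ ⊗ b₁ ⊗ c₁ + a₂ ⊗ b₂ ⊗ c₂ then each S_k = c₁[k]·a₁b₁ᵀ + c₂[k]·a₂b₂ᵀ. S₀ and S₁ are linearly independent, so a₁b₁ᵀ and a₂b₂ᵀ must span the same plane of matrices: they are the rank-1 matrices of the form x·S₀ + y·S₁.
det(x·S₀ + y·S₁) is 72·x² + 72·xy = 72·(x + y)(x), vanishing at (x:y) = (1:-1) and (0:1).
M₁ = S₀ − S₁ = [[-18, 18], [-18, 18]] = (-18)·[1, 1][1, -1]ᵀ and M₂ = S₁ = [[-12, 4], [-18, 6]] = (-2)·[2, 3][3, -1]ᵀ, so take a₁ = [1, 1], b₁ = [1, -1], a₂ = [2, 3], b₂ = [3, -1].
Each slice is an integer combination of E₁ = a₁b₁ᵀ and E₂ = a₂b₂ᵀ: S₀ = −18·E₁ − 2·E₂, S₁ = −2·E₂, S₂ = −2·E₂; reading off coefficients, c₁ = [-18, 0, 0] and c₂ = [-2, -2, -2].
Hence T = [1, 1] ⊗ [1, -1] ⊗ [-18, 0, 0] + [2, 3] ⊗ [3, -1] ⊗ [-2, -2, -2], so rank(T) ≤ 2.
These bounds meet, so rank(T) = 2.
Check entry T[0,0,1] = -12: (1)·(1)·(0) + (2)·(3)·(-2) = -12.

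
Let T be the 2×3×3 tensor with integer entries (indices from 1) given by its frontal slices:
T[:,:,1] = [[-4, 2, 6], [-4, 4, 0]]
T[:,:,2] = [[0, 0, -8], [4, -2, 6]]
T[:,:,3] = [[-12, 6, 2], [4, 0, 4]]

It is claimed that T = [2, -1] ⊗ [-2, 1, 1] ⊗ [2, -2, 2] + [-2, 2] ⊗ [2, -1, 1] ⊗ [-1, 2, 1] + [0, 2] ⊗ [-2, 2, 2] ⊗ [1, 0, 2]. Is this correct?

Reconstruct entry (2,1,3) from the claimed factors: Σₗ aₗ[2]bₗ[1]cₗ[3] = (-1)·(-2)·(2) + (2)·(2)·(1) + (2)·(-2)·(2) = 0, but T[2,1,3] = 4. The claim is false.

No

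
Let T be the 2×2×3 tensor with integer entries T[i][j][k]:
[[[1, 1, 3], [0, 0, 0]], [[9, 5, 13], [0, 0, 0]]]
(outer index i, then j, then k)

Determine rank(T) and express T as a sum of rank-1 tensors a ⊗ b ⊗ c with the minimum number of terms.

rank(T) = 2

Lower bound: the mode-1 unfolding of T (rows indexed by i, columns by (j,k) = (0,0), (0,1), (0,2), (1,0), (1,1), (1,2)) is [[1, 1, 3, 0, 0, 0], [9, 5, 13, 0, 0, 0]].
There the 2×2 minor on rows i ∈ {0, 1}, columns (j,k) ∈ {(0,0), (0,1)} is det [[1, 1], [9, 5]] = -4 ≠ 0, so this unfolding has rank ≥ 2; CP rank is at least every unfolding rank, so rank(T) ≥ 2. (Flattening ranks never certify an upper bound on CP rank; for that we must actually write T with 2 rank-1 terms.)
Upper bound — finding two terms. Every mode-2 slice of T is a multiple of one matrix: T[:,j,:] = b[j]·M with b = [1, 0] and M = [[1, 1, 3], [9, 5, 13]] (rows indexed by i, columns by k). So it suffices to write M as a sum of two rank-1 matrices.
Splitting M by its rows (i = 0, 1), M = [1, 0][1, 1, 3]ᵀ + [0, 1][9, 5, 13]ᵀ.
Hence T = [1, 0] ⊗ [1, 0] ⊗ [1, 1, 3] + [0, 1] ⊗ [1, 0] ⊗ [9, 5, 13], so rank(T) ≤ 2.
These bounds meet, so rank(T) = 2.
Check entry T[1,1,0] = 0: (0)·(0)·(1) + (1)·(0)·(9) = 0.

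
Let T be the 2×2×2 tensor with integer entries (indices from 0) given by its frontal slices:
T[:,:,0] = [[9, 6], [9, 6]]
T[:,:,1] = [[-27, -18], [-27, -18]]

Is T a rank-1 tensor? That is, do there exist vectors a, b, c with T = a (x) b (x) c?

Yes

If T = a (x) b (x) c then every fibre of T is a multiple of the corresponding factor, so read the factors off the fibres through the nonzero entry T[0,0,0] = 9.
The mode-1 fibre T[:,0,0] = [9, 9] gives a = [1, 1] (primitive direction); the mode-2 fibre T[0,:,0] = [9, 6] gives b = [3, 2]; then c[k] = T[0,0,k] / (a[0]·b[0]) = [9, -27] / 3 = [3, -9].
Expanding [1, 1] (x) [3, 2] (x) [3, -9] reproduces all 8 entries of T, so T = [1, 1] (x) [3, 2] (x) [3, -9] and rank(T) ≤ 1.
Equivalently every frontal slice T[:,:,k] is c[k] times the rank-1 matrix [1, 1] (x) [3, 2]. So T has rank 1 (it is nonzero).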